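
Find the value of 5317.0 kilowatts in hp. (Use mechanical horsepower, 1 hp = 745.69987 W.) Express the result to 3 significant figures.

7130 hp

1 kilowatt = 1.34102 hp.
5317.0 × 1.34102 ≈ 7130 hp.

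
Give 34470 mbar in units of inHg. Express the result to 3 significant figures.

1 millibar = 0.0295300 inHg.
Thus 34470 × 0.0295300 ≈ 1020 inHg.

1020 inHg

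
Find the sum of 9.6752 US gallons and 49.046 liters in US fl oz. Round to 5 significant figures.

2896.9 US fl oz

9.6752 US gal = 1238.43 US fl oz and 49.046 L = 1658.44 US fl oz.
1238.43 + 1658.44 ≈ 2896.9 US fl oz.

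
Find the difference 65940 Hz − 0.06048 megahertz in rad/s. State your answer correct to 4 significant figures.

34310 rad/s

65940 Hz = 414313 rad/s and 0.06048 MHz = 380007 rad/s.
414313 − 380007 ≈ 34310 rad/s.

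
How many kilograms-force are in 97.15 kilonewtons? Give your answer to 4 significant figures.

9907 kgf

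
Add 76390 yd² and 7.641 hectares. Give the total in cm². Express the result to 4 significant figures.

1.403 × 10^9 cm²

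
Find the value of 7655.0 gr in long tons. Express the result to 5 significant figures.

0.00048820 long tons

1 gr = 6.37755e-8 long ton.
So 7655.0 × 6.37755e-8 ≈ 0.00048820 long ton.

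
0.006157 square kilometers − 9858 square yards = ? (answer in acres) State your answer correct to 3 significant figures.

-0.515 acres

0.006157 km² = 1.52143 acre and 9858 yd² = 2.03678 acre.
1.52143 − 2.03678 ≈ -0.515 acre.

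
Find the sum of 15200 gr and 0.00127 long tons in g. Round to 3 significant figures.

2280 g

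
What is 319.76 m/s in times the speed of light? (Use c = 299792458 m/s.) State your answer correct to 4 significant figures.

1.067 × 10^-6 c

1 meter per second = 3.33564 × 10^-9 times the speed of light.
So 319.76 × 3.33564 × 10^-9 ≈ 1.067 × 10^-6 c.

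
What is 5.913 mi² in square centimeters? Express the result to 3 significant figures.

1 mi² = 2.58999 × 10^10 cm².
Then 5.913 × 2.58999 × 10^10 ≈ 1.53 × 10^11 cm².

1.53 × 10^11 cm²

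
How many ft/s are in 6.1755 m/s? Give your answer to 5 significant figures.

1 meter per second = 3.28084 feet per second.
Then 6.1755 × 3.28084 ≈ 20.261 ft/s.

20.261 ft/s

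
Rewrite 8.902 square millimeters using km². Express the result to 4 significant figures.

1 square millimeter = 1.00000 × 10^-12 square kilometers.
Thus 8.902 × 1.00000 × 10^-12 ≈ 8.902 × 10^-12 km².

8.902 × 10^-12 km²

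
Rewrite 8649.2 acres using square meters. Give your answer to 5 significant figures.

3.5002e+7 m²

1 acre = 4046.86 m².
So 8649.2 × 4046.86 ≈ 3.5002e+7 m².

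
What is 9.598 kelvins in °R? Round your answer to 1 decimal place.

17.3 °R

°R = K × 9/5.
Applying the formula gives 17.3 °R.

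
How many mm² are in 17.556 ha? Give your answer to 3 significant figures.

1.76e+11 mm²

1 ha = 1.00000e+10 mm².
Then 17.556 × 1.00000e+10 ≈ 1.76e+11 mm².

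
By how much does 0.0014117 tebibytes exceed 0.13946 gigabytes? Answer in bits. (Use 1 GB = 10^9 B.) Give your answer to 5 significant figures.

1.1302e+10 bits

0.0014117 TiB = 1.24174e+10 bit and 0.13946 GB = 1.11568e+9 bit.
1.24174e+10 − 1.11568e+9 ≈ 1.1302e+10 bit.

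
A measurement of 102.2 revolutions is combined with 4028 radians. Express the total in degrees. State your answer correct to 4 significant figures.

102.2 rev = 36792.0 ° and 4028 rad = 230787 °.
36792.0 + 230787 ≈ 267600 °.

267600 °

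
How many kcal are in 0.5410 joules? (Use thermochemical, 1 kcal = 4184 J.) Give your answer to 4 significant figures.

0.0001293 kilocalories

1 joule = 0.000239006 kilocalories.
So 0.5410 × 0.000239006 ≈ 0.0001293 kcal.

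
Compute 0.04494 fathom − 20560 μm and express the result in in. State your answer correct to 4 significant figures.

0.04494 fathom = 3.23568 in and 20560 μm = 0.809449 in.
3.23568 − 0.809449 ≈ 2.426 in.

2.426 in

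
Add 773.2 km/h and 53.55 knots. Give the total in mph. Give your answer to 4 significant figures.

773.2 km/h = 480.444 mph and 53.55 kn = 61.6242 mph.
480.444 + 61.6242 ≈ 542.1 mph.

542.1 mph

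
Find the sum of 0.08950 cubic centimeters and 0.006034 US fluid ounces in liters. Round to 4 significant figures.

0.0002679 liters

0.08950 cm³ = 8.95000 × 10^-5 L and 0.006034 US fl oz = 0.000178447 L.
8.95000 × 10^-5 + 0.000178447 ≈ 0.0002679 L.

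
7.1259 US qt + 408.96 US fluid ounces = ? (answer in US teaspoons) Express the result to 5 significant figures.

3821.9 US tsp

7.1259 US qt = 1368.17 US tsp and 408.96 US fl oz = 2453.76 US tsp.
1368.17 + 2453.76 ≈ 3821.9 US tsp.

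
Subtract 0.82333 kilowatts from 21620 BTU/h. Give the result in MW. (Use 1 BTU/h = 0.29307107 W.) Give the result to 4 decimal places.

0.0055 MW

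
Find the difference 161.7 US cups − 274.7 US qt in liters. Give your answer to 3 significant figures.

-222 L

161.7 US cup = 38.2563 L and 274.7 US qt = 259.963 L.
38.2563 − 259.963 ≈ -222 L.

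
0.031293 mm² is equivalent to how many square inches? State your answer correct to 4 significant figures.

4.850e-5 in²

1 mm² = 0.00155000 in².
Then 0.031293 × 0.00155000 ≈ 4.850e-5 in².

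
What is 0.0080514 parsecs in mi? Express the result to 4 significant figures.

1 parsec = 1.91735e+13 mi.
So 0.0080514 × 1.91735e+13 ≈ 1.544e+11 mi.

1.544e+11 mi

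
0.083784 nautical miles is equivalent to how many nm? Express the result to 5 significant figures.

1.5517e+11 nanometers

1 nmi = 1.85200e+12 nanometers.
Then 0.083784 × 1.85200e+12 ≈ 1.5517e+11 nm.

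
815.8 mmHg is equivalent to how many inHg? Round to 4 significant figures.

1 mmHg = 0.0393701 inHg.
So 815.8 × 0.0393701 ≈ 32.12 inHg.

32.12 inHg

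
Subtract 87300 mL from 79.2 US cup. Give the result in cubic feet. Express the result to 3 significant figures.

79.2 US cup = 0.661719 ft³ and 87300 mL = 3.08297 ft³.
0.661719 − 3.08297 ≈ -2.42 ft³.

-2.42 ft³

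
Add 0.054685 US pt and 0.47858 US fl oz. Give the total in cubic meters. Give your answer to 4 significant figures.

4.003e-5 m³

0.054685 US pt = 2.58757e-5 m³ and 0.47858 US fl oz = 1.41533e-5 m³.
2.58757e-5 + 1.41533e-5 ≈ 4.003e-5 m³.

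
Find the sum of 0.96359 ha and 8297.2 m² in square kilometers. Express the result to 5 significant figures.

0.017933 km²

0.96359 ha = 0.00963590 km² and 8297.2 m² = 0.00829720 km².
0.00963590 + 0.00829720 ≈ 0.017933 km².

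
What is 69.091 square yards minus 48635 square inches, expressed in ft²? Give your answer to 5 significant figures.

284.08 ft²

69.091 yd² = 621.819 ft² and 48635 in² = 337.743 ft².
621.819 − 337.743 ≈ 284.08 ft².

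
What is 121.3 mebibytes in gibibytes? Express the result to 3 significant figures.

0.118 gibibytes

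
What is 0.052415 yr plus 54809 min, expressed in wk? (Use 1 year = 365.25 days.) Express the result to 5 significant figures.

0.052415 yr = 2.73494 wk and 54809 min = 5.43740 wk.
2.73494 + 5.43740 ≈ 8.1723 wk.

8.1723 weeks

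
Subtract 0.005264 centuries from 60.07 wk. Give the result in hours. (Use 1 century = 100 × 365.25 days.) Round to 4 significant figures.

60.07 wk = 10091.8 h and 0.005264 century = 4614.42 h.
10091.8 − 4614.42 ≈ 5477 h.

5477 h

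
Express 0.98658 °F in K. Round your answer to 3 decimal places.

K = (°F + 459.67) × 5/9.
Applying the formula gives 255.920 K.

255.920 K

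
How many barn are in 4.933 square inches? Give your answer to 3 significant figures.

3.18e+25 barn

1 square inch = 6.45160e+24 barns.
Then 4.933 × 6.45160e+24 ≈ 3.18e+25 barn.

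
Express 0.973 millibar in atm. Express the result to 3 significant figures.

1 mbar = 0.000986923 atm.
So 0.973 × 0.000986923 ≈ 0.000960 atm.

0.000960 atmospheres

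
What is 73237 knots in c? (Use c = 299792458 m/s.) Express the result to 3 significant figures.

0.000126 c

1 knot = 1.71600e-9 times the speed of light.
So 73237 × 1.71600e-9 ≈ 0.000126 c.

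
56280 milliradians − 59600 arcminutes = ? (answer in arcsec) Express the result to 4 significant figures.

56280 mrad = 1.16086e+7 arcsec and 59600 arcmin = 3.57600e+6 arcsec.
1.16086e+7 − 3.57600e+6 ≈ 8.033e+6 arcsec.

8.033e+6 arcseconds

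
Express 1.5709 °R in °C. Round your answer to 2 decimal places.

-272.28 °C

°R = (°C + 273.15) × 9/5.
Applying the formula gives -272.28 °C.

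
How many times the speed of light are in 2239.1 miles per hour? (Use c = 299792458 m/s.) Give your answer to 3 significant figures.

1 mile per hour = 1.49116e-9 times the speed of light.
2239.1 × 1.49116e-9 ≈ 3.34e-6 c.

3.34e-6 times the speed of light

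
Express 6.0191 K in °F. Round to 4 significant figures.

K = (°F + 459.67) × 5/9.
Applying the formula gives -448.8 °F.

-448.8 degrees Fahrenheit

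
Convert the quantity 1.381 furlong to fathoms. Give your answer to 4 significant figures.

1 furlong = 110.000 fathoms.
Then 1.381 × 110.000 ≈ 151.9 fathom.

151.9 fathoms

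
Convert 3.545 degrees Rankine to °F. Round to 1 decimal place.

-456.1 degrees Fahrenheit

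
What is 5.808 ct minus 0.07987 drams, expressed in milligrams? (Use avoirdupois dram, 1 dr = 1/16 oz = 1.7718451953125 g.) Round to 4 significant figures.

5.808 ct = 1161.60 mg and 0.07987 dr = 141.517 mg.
1161.60 − 141.517 ≈ 1020 mg.

1020 mg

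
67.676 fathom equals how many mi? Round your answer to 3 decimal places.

1 fathom = 0.00113636 miles.
Thus 67.676 × 0.00113636 ≈ 0.077 mi.

0.077 mi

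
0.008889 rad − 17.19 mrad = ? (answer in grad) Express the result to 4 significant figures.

-0.5285 grad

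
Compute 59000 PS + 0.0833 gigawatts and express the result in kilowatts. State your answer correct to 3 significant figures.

59000 PS = 43394.4 kW and 0.0833 GW = 83300.0 kW.
43394.4 + 83300.0 ≈ 127000 kW.

127000 kilowatts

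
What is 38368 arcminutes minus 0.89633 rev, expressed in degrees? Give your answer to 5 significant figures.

38368 arcmin = 639.467 ° and 0.89633 rev = 322.679 °.
639.467 − 322.679 ≈ 316.79 °.

316.79 °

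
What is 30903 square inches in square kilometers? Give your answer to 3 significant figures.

1.99e-5 km²

1 square inch = 6.45160e-10 square kilometers.
Thus 30903 × 6.45160e-10 ≈ 1.99e-5 km².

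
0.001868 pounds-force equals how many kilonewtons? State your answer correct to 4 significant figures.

1 pound-force = 0.00444822 kN.
Thus 0.001868 × 0.00444822 ≈ 8.309 × 10^-6 kN.

8.309 × 10^-6 kN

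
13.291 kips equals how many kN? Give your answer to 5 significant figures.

1 kip = 4.44822 kN.
13.291 × 4.44822 ≈ 59.121 kN.

59.121 kN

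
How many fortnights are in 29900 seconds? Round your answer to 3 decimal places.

0.025 fortnights

1 s = 8.26720e-7 fortnights.
So 29900 × 8.26720e-7 ≈ 0.025 fortnight.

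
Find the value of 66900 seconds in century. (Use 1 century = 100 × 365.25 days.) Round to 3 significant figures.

1 s = 3.16881e-10 century.
66900 × 3.16881e-10 ≈ 2.12e-5 century.

2.12e-5 century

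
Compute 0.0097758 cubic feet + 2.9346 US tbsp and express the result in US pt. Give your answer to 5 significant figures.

0.67673 US pints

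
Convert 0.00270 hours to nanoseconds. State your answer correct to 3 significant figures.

9.72 × 10^9 ns

1 h = 3.60000 × 10^12 ns.
So 0.00270 × 3.60000 × 10^12 ≈ 9.72 × 10^9 ns.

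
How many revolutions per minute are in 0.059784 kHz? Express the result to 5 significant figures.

3587.0 revolutions per minute

1 kilohertz = 60000.0 rpm.
So 0.059784 × 60000.0 ≈ 3587.0 rpm.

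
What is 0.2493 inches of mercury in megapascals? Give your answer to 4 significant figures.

0.0008442 MPa

1 inHg = 0.00338639 megapascals.
0.2493 × 0.00338639 ≈ 0.0008442 MPa.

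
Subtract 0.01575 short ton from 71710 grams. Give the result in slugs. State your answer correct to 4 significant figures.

71710 g = 4.91370 slug and 0.01575 short ton = 0.979050 slug.
4.91370 − 0.979050 ≈ 3.935 slug.

3.935 slug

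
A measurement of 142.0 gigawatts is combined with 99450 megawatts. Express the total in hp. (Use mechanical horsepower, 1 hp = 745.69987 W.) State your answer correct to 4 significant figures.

3.238e+8 hp

142.0 GW = 1.90425e+8 hp and 99450 MW = 1.33365e+8 hp.
1.90425e+8 + 1.33365e+8 ≈ 3.238e+8 hp.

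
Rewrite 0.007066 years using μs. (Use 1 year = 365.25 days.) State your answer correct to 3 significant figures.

1 year = 3.15576e+13 microseconds.
Then 0.007066 × 3.15576e+13 ≈ 2.23e+11 μs.

2.23e+11 μs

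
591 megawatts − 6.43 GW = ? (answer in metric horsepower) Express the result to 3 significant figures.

591 MW = 803536 PS and 6.43 GW = 8.74237 × 10^6 PS.
803536 − 8.74237 × 10^6 ≈ -7.94 × 10^6 PS.

-7.94 × 10^6 PS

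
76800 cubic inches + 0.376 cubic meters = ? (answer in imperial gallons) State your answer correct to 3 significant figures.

360 imperial gallons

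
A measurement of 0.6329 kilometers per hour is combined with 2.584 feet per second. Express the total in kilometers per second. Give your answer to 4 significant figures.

0.0009634 kilometers per second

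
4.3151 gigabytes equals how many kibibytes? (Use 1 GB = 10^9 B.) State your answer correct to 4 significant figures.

1 GB = 976562.5 KiB.
Then 4.3151 × 976562.5 ≈ 4.214 × 10^6 KiB.

4.214 × 10^6 kibibytes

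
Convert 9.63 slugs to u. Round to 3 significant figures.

8.46e+28 u

1 slug = 8.78865e+27 u.
So 9.63 × 8.78865e+27 ≈ 8.46e+28 u.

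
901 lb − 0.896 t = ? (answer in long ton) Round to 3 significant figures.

901 lb = 0.402232 long ton and 0.896 t = 0.881849 long ton.
0.402232 − 0.881849 ≈ -0.480 long ton.

-0.480 long ton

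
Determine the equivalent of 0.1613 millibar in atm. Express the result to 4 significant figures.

1 millibar = 0.000986923 atmospheres.
0.1613 × 0.000986923 ≈ 0.0001592 atm.

0.0001592 atmospheres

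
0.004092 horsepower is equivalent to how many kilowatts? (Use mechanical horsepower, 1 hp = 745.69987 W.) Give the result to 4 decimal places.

1 hp = 0.745700 kW.
So 0.004092 × 0.745700 ≈ 0.0031 kW.

0.0031 kilowatts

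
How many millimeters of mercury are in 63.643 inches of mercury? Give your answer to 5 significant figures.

1616.5 millimeters of mercury

1 inch of mercury = 25.4000 mmHg.
Thus 63.643 × 25.4000 ≈ 1616.5 mmHg.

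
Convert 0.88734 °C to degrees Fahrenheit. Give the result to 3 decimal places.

°F = °C × 9/5 + 32.
Applying the formula gives 33.597 °F.

33.597 degrees Fahrenheit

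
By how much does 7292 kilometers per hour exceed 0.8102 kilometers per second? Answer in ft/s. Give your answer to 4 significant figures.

3987 ft/s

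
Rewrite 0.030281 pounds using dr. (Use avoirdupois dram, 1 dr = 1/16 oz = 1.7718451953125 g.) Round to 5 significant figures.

7.7519 dr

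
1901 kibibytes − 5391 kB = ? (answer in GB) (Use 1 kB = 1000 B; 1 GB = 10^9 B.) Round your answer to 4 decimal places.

-0.0034 GB

1901 KiB = 0.00194662 GB and 5391 kB = 0.00539100 GB.
0.00194662 − 0.00539100 ≈ -0.0034 GB.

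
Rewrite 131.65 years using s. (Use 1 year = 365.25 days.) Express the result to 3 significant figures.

1 year = 3.15576e+7 s.
Then 131.65 × 3.15576e+7 ≈ 4.15e+9 s.

4.15e+9 seconds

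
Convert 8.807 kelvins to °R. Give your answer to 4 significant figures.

15.85 °R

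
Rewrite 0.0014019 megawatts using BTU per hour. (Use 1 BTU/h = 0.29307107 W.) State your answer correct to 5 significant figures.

4783.5 BTU/h

1 MW = 3.41214 × 10^6 BTU/h.
0.0014019 × 3.41214 × 10^6 ≈ 4783.5 BTU/h.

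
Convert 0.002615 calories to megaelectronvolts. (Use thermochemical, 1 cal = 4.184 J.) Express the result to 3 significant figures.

1 cal = 2.61145 × 10^13 megaelectronvolts.
So 0.002615 × 2.61145 × 10^13 ≈ 6.83 × 10^10 MeV.

6.83 × 10^10 MeV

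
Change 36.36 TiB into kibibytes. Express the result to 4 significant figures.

3.904 × 10^10 KiB

1 tebibyte = 1.07374 × 10^9 KiB.
Thus 36.36 × 1.07374 × 10^9 ≈ 3.904 × 10^10 KiB.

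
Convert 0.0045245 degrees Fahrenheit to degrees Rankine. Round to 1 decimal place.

459.7 degrees Rankine

°R = °F + 459.67.
Applying the formula gives 459.7 °R.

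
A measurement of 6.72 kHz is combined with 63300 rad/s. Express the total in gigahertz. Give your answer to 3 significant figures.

1.68e-5 gigahertz

6.72 kHz = 6.72000e-6 GHz and 63300 rad/s = 1.00745e-5 GHz.
6.72000e-6 + 1.00745e-5 ≈ 1.68e-5 GHz.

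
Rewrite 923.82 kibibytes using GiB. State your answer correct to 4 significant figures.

0.0008810 gibibytes

1 KiB = 9.53674 × 10^-7 GiB.
So 923.82 × 9.53674 × 10^-7 ≈ 0.0008810 GiB.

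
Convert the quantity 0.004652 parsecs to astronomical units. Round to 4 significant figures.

1 pc = 206265 au.
0.004652 × 206265 ≈ 959.5 au.

959.5 au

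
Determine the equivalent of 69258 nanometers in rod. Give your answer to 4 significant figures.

1 nanometer = 1.98839e-10 rod.
69258 × 1.98839e-10 ≈ 1.377e-5 rod.

1.377e-5 rod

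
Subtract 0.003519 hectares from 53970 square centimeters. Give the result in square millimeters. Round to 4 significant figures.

-2.979 × 10^7 mm²

53970 cm² = 5.39700 × 10^6 mm² and 0.003519 ha = 3.51900 × 10^7 mm².
5.39700 × 10^6 − 3.51900 × 10^7 ≈ -2.979 × 10^7 mm².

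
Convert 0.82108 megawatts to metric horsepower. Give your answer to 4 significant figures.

1116 PS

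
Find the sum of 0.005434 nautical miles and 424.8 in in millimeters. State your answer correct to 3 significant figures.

20900 mm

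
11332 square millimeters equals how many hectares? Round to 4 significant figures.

1 mm² = 1.00000 × 10^-10 ha.
Thus 11332 × 1.00000 × 10^-10 ≈ 1.133 × 10^-6 ha.

1.133 × 10^-6 ha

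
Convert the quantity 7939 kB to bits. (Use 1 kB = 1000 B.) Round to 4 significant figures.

1 kilobyte = 8000.00 bit.
Thus 7939 × 8000.00 ≈ 6.351e+7 bit.

6.351e+7 bits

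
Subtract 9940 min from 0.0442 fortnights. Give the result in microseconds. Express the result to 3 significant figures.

-5.43e+11 microseconds

0.0442 fortnight = 5.34643e+10 μs and 9940 min = 5.96400e+11 μs.
5.34643e+10 − 5.96400e+11 ≈ -5.43e+11 μs.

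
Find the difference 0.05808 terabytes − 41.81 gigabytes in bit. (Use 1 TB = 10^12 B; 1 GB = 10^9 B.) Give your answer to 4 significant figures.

0.05808 TB = 4.64640e+11 bit and 41.81 GB = 3.34480e+11 bit.
4.64640e+11 − 3.34480e+11 ≈ 1.302e+11 bit.

1.302e+11 bit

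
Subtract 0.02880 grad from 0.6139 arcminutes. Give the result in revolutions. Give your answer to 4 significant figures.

-4.358e-5 revolutions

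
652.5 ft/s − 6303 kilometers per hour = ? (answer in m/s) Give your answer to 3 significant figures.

-1550 meters per second

652.5 ft/s = 198.882 m/s and 6303 km/h = 1750.83 m/s.
198.882 − 1750.83 ≈ -1550 m/s.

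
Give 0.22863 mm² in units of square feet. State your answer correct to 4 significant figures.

2.461 × 10^-6 ft²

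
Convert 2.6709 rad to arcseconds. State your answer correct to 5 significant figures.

550910 arcseconds

1 rad = 206265 arcsec.
2.6709 × 206265 ≈ 550910 arcsec.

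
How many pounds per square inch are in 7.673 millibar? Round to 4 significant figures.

0.1113 pounds per square inch

1 mbar = 0.0145038 psi.
7.673 × 0.0145038 ≈ 0.1113 psi.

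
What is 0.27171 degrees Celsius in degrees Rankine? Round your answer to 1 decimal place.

°R = (°C + 273.15) × 9/5.
Applying the formula gives 492.2 °R.

492.2 °R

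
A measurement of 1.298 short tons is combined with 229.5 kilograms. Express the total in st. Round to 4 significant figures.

221.6 stone

1.298 short ton = 185.429 st and 229.5 kg = 36.1401 st.
185.429 + 36.1401 ≈ 221.6 st.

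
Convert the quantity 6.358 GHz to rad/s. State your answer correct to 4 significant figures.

3.995e+10 radians per second

1 gigahertz = 6.28319e+9 rad/s.
Thus 6.358 × 6.28319e+9 ≈ 3.995e+10 rad/s.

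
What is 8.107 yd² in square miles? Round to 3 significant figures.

2.62 × 10^-6 mi²

1 square yard = 3.22831 × 10^-7 mi².
Then 8.107 × 3.22831 × 10^-7 ≈ 2.62 × 10^-6 mi².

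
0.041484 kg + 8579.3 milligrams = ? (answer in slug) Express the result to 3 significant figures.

0.00343 slug

0.041484 kg = 0.00284256 slug and 8579.3 mg = 0.000587869 slug.
0.00284256 + 0.000587869 ≈ 0.00343 slug.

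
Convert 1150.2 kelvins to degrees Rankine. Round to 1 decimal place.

2070.4 degrees Rankine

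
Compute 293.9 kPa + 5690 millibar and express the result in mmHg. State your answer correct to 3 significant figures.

293.9 kPa = 2204.43 mmHg and 5690 mbar = 4267.85 mmHg.
2204.43 + 4267.85 ≈ 6470 mmHg.

6470 mmHg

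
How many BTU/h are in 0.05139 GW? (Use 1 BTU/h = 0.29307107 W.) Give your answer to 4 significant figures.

1.753 × 10^8 BTU per hour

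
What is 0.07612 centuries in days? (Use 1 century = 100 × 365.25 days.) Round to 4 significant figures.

1 century = 36525.0 days.
0.07612 × 36525.0 ≈ 2780 d.

2780 days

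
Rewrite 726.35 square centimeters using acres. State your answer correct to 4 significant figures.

1 cm² = 2.47105 × 10^-8 acres.
Thus 726.35 × 2.47105 × 10^-8 ≈ 1.795 × 10^-5 acre.

1.795 × 10^-5 acre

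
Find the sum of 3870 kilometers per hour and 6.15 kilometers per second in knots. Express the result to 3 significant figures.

14000 knots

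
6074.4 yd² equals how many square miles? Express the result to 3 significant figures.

1 yd² = 3.22831e-7 mi².
So 6074.4 × 3.22831e-7 ≈ 0.00196 mi².

0.00196 square miles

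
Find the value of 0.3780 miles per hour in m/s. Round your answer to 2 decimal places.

0.17 m/s

1 mile per hour = 0.447040 meters per second.
Thus 0.3780 × 0.447040 ≈ 0.17 m/s.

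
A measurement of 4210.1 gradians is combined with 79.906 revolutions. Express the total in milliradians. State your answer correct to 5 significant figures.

4210.1 grad = 66132.1 mrad and 79.906 rev = 502064 mrad.
66132.1 + 502064 ≈ 568200 mrad.

568200 mrad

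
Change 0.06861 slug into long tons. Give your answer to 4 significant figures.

0.0009855 long ton

1 slug = 0.0143634 long tons.
So 0.06861 × 0.0143634 ≈ 0.0009855 long ton.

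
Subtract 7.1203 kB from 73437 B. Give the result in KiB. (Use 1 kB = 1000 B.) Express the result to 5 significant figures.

73437 B = 71.7158 KiB and 7.1203 kB = 6.95342 KiB.
71.7158 − 6.95342 ≈ 64.762 KiB.

64.762 KiB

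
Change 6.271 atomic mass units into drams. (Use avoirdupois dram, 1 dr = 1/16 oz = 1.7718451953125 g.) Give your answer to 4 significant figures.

1 u = 9.37181e-25 dr.
6.271 × 9.37181e-25 ≈ 5.877e-24 dr.

5.877e-24 dr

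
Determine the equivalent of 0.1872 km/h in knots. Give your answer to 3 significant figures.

1 km/h = 0.539957 kn.
Then 0.1872 × 0.539957 ≈ 0.101 kn.

0.101 knots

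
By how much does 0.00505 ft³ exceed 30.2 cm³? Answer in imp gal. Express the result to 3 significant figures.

0.00505 ft³ = 0.0314556 imp gal and 30.2 cm³ = 0.00664307 imp gal.
0.0314556 − 0.00664307 ≈ 0.0248 imp gal.

0.0248 imp gal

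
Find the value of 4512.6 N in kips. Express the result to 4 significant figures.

1 N = 0.000224809 kips.
So 4512.6 × 0.000224809 ≈ 1.014 kip.

1.014 kip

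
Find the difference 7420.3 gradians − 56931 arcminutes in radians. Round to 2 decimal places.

100.00 rad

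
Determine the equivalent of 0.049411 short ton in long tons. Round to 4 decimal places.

1 short ton = 0.892857 long ton.
Then 0.049411 × 0.892857 ≈ 0.0441 long ton.

0.0441 long ton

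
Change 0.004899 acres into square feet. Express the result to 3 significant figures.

213 square feet

1 acre = 43560.0 ft².
0.004899 × 43560.0 ≈ 213 ft².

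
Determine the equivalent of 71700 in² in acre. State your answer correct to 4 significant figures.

0.01143 acre

1 in² = 1.59423e-7 acre.
So 71700 × 1.59423e-7 ≈ 0.01143 acre.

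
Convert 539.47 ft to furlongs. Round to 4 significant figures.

0.8174 furlongs

1 ft = 0.00151515 furlong.
So 539.47 × 0.00151515 ≈ 0.8174 furlong.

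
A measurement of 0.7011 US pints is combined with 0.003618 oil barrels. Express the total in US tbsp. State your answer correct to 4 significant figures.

61.34 US tbsp

0.7011 US pt = 22.4352 US tbsp and 0.003618 bbl = 38.9007 US tbsp.
22.4352 + 38.9007 ≈ 61.34 US tbsp.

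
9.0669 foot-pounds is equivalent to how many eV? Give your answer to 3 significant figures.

7.67e+19 eV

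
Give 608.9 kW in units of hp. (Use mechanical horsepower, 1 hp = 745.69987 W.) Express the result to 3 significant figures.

817 hp

1 kW = 1.34102 hp.
608.9 × 1.34102 ≈ 817 hp.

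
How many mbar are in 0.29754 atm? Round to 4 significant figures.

301.5 mbar

1 atmosphere = 1013.25 mbar.
Then 0.29754 × 1013.25 ≈ 301.5 mbar.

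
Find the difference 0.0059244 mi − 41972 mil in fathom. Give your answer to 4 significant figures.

4.631 fathom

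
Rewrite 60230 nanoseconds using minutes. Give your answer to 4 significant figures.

1 nanosecond = 1.66667e-11 min.
So 60230 × 1.66667e-11 ≈ 1.004e-6 min.

1.004e-6 min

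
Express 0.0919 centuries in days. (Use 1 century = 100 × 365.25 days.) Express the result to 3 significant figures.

3360 d

1 century = 36525.0 days.
Thus 0.0919 × 36525.0 ≈ 3360 d.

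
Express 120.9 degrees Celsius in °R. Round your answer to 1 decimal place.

709.3 °R

°R = (°C + 273.15) × 9/5.
Applying the formula gives 709.3 °R.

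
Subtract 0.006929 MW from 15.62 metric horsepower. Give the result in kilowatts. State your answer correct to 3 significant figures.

15.62 PS = 11.4885 kW and 0.006929 MW = 6.92900 kW.
11.4885 − 6.92900 ≈ 4.56 kW.

4.56 kilowatts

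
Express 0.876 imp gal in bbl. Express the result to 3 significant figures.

0.0250 bbl

1 imp gal = 0.0285940 bbl.
Then 0.876 × 0.0285940 ≈ 0.0250 bbl.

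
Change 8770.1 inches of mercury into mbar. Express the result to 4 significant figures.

297000 mbar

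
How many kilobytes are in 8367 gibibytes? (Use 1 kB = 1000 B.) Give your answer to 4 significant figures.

8.984 × 10^9 kilobytes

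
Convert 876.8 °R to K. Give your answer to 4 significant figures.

487.1 kelvins

°R = K × 9/5.
Applying the formula gives 487.1 K.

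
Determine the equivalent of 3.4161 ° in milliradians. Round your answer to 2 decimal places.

59.62 mrad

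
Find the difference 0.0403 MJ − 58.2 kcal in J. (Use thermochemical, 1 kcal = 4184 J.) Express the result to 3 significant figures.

-203000 J

0.0403 MJ = 40300.0 J and 58.2 kcal = 243509 J.
40300.0 − 243509 ≈ -203000 J.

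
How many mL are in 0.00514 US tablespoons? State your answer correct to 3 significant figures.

0.0760 milliliters

1 US tablespoon = 14.7868 milliliters.
So 0.00514 × 14.7868 ≈ 0.0760 mL.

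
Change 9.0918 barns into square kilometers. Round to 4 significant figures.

1 barn = 1.00000e-34 km².
Then 9.0918 × 1.00000e-34 ≈ 9.092e-34 km².

9.092e-34 km²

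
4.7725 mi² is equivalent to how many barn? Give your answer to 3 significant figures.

1 square mile = 2.58999e+34 barn.
So 4.7725 × 2.58999e+34 ≈ 1.24e+35 barn.

1.24e+35 barn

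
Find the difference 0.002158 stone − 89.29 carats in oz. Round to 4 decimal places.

-0.1465 oz

0.002158 st = 0.483392 oz and 89.29 ct = 0.629922 oz.
0.483392 − 0.629922 ≈ -0.1465 oz.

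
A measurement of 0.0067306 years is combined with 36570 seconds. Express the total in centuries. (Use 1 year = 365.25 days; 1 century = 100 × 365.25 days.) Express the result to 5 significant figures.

7.8894e-5 centuries

0.0067306 yr = 6.73060e-5 century and 36570 s = 1.15883e-5 century.
6.73060e-5 + 1.15883e-5 ≈ 7.8894e-5 century.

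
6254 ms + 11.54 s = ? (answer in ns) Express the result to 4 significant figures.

6254 ms = 6.25400e+9 ns and 11.54 s = 1.15400e+10 ns.
6.25400e+9 + 1.15400e+10 ≈ 1.779e+10 ns.

1.779e+10 nanoseconds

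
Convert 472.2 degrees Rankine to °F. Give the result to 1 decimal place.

12.5 °F

°R = °F + 459.67.
Applying the formula gives 12.5 °F.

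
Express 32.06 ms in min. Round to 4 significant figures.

0.0005343 minutes

1 ms = 1.66667 × 10^-5 min.
Then 32.06 × 1.66667 × 10^-5 ≈ 0.0005343 min.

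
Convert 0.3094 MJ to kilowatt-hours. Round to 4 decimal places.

0.0859 kWh

1 megajoule = 0.277778 kWh.
So 0.3094 × 0.277778 ≈ 0.0859 kWh.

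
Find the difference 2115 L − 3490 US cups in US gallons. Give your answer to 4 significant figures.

2115 L = 558.724 US gal and 3490 US cup = 218.125 US gal.
558.724 − 218.125 ≈ 340.6 US gal.

340.6 US gal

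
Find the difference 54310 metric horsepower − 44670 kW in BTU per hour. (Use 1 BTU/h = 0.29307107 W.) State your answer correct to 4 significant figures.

54310 PS = 1.36298e+8 BTU/h and 44670 kW = 1.52420e+8 BTU/h.
1.36298e+8 − 1.52420e+8 ≈ -1.612e+7 BTU/h.

-1.612e+7 BTU/h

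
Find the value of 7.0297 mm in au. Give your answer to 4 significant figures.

4.699e-14 au

1 millimeter = 6.68459e-15 au.
So 7.0297 × 6.68459e-15 ≈ 4.699e-14 au.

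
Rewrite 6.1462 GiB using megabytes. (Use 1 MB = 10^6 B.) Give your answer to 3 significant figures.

1 gibibyte = 1073.74 MB.
Then 6.1462 × 1073.74 ≈ 6600 MB.

6600 megabytes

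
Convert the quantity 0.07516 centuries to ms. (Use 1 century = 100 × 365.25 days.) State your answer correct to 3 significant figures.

1 century = 3.15576 × 10^12 milliseconds.
0.07516 × 3.15576 × 10^12 ≈ 2.37 × 10^11 ms.

2.37 × 10^11 ms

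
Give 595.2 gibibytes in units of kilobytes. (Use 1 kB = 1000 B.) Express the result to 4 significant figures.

6.391 × 10^8 kB

1 gibibyte = 1.07374 × 10^6 kilobytes.
Thus 595.2 × 1.07374 × 10^6 ≈ 6.391 × 10^8 kB.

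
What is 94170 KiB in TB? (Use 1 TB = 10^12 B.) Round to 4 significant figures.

1 KiB = 1.02400e-9 TB.
So 94170 × 1.02400e-9 ≈ 9.643e-5 TB.

9.643e-5 terabytes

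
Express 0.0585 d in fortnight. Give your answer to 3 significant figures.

1 d = 0.0714286 fortnight.
Then 0.0585 × 0.0714286 ≈ 0.00418 fortnight.

0.00418 fortnights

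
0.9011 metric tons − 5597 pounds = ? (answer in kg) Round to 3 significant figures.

-1640 kilograms

0.9011 t = 901.100 kg and 5597 lb = 2538.76 kg.
901.100 − 2538.76 ≈ -1640 kg.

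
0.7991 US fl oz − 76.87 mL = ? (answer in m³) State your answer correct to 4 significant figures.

-5.324e-5 cubic meters

0.7991 US fl oz = 2.36322e-5 m³ and 76.87 mL = 7.68700e-5 m³.
2.36322e-5 − 7.68700e-5 ≈ -5.324e-5 m³.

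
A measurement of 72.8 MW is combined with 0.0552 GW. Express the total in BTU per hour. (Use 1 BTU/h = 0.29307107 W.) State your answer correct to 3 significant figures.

72.8 MW = 2.48404 × 10^8 BTU/h and 0.0552 GW = 1.88350 × 10^8 BTU/h.
2.48404 × 10^8 + 1.88350 × 10^8 ≈ 4.37 × 10^8 BTU/h.

4.37 × 10^8 BTU per hour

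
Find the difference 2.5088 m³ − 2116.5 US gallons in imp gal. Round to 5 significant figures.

2.5088 m³ = 551.859 imp gal and 2116.5 US gal = 1762.35 imp gal.
551.859 − 1762.35 ≈ -1210.5 imp gal.

-1210.5 imperial gallons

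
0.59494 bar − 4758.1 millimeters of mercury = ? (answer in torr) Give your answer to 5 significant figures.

-4311.9 torr

0.59494 bar = 446.242 torr and 4758.1 mmHg = 4758.10 torr.
446.242 − 4758.10 ≈ -4311.9 torr.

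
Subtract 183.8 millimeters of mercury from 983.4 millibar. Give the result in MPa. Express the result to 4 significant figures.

983.4 mbar = 0.0983400 MPa and 183.8 mmHg = 0.0245047 MPa.
0.0983400 − 0.0245047 ≈ 0.07384 MPa.

0.07384 megapascals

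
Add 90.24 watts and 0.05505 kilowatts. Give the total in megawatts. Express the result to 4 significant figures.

90.24 W = 9.02400 × 10^-5 MW and 0.05505 kW = 5.50500 × 10^-5 MW.
9.02400 × 10^-5 + 5.50500 × 10^-5 ≈ 0.0001453 MW.

0.0001453 MW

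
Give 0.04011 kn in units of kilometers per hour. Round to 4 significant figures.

0.07428 km/h

1 kn = 1.85200 km/h.
So 0.04011 × 1.85200 ≈ 0.07428 km/h.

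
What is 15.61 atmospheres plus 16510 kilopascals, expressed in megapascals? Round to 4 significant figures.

15.61 atm = 1.58168 MPa and 16510 kPa = 16.5100 MPa.
1.58168 + 16.5100 ≈ 18.09 MPa.

18.09 megapascals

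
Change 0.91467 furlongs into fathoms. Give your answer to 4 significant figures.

1 furlong = 110.000 fathom.
Thus 0.91467 × 110.000 ≈ 100.6 fathom.

100.6 fathom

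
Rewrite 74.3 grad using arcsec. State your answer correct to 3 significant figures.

1 grad = 3240.00 arcsec.
So 74.3 × 3240.00 ≈ 241000 arcsec.

241000 arcsec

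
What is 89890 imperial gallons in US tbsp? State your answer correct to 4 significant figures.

2.764e+7 US tbsp

1 imperial gallon = 307.443 US tbsp.
Thus 89890 × 307.443 ≈ 2.764e+7 US tbsp.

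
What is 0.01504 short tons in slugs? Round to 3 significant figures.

1 short ton = 62.1619 slug.
So 0.01504 × 62.1619 ≈ 0.935 slug.

0.935 slug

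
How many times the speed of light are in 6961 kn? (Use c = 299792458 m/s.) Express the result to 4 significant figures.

1 kn = 1.71600e-9 c.
6961 × 1.71600e-9 ≈ 1.195e-5 c.

1.195e-5 c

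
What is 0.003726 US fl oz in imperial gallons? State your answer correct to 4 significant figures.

1 US fluid ounce = 0.00650527 imp gal.
Thus 0.003726 × 0.00650527 ≈ 2.424 × 10^-5 imp gal.

2.424 × 10^-5 imperial gallons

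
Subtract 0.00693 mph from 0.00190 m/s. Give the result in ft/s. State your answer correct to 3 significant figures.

-0.00393 feet per second

0.00190 m/s = 0.00623360 ft/s and 0.00693 mph = 0.0101640 ft/s.
0.00623360 − 0.0101640 ≈ -0.00393 ft/s.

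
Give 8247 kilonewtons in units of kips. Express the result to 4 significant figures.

1854 kip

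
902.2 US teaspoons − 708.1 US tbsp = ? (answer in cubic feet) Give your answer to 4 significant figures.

-0.2127 ft³

902.2 US tsp = 0.157040 ft³ and 708.1 US tbsp = 0.369763 ft³.
0.157040 − 0.369763 ≈ -0.2127 ft³.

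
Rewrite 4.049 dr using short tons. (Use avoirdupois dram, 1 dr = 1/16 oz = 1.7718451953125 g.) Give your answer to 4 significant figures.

7.908 × 10^-6 short ton

1 dr = 1.953125 × 10^-6 short tons.
4.049 × 1.953125 × 10^-6 ≈ 7.908 × 10^-6 short ton.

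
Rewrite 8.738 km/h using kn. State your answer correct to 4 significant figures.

4.718 knots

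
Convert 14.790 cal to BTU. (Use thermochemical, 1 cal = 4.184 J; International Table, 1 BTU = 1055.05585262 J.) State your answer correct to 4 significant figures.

0.05865 BTU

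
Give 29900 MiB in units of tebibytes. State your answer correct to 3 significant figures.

1 MiB = 9.53674 × 10^-7 tebibytes.
Thus 29900 × 9.53674 × 10^-7 ≈ 0.0285 TiB.

0.0285 TiB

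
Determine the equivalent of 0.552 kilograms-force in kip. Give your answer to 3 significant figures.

1 kilogram-force = 0.00220462 kips.
So 0.552 × 0.00220462 ≈ 0.00122 kip.

0.00122 kip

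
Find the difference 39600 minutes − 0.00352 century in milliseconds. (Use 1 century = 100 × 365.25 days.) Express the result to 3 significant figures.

-8.73e+9 ms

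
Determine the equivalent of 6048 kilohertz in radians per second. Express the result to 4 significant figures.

3.800 × 10^7 radians per second

1 kilohertz = 6283.19 rad/s.
So 6048 × 6283.19 ≈ 3.800 × 10^7 rad/s.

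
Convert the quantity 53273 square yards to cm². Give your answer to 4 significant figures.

4.454 × 10^8 cm²

1 square yard = 8361.27 square centimeters.
Thus 53273 × 8361.27 ≈ 4.454 × 10^8 cm².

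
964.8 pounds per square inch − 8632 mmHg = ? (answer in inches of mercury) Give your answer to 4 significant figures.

1625 inches of mercury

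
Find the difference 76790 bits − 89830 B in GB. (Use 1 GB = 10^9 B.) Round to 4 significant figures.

76790 bit = 9.59875e-6 GB and 89830 B = 8.98300e-5 GB.
9.59875e-6 − 8.98300e-5 ≈ -8.023e-5 GB.

-8.023e-5 GB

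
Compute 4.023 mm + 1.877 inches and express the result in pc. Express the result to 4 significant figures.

1.675 × 10^-18 pc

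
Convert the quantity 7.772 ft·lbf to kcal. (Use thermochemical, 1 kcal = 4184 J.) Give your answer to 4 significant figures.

0.002519 kilocalories

1 ft·lbf = 0.000324048 kilocalories.
Then 7.772 × 0.000324048 ≈ 0.002519 kcal.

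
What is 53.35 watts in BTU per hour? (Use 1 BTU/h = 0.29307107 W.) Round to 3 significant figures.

1 watt = 3.41214 BTU per hour.
Thus 53.35 × 3.41214 ≈ 182 BTU/h.

182 BTU/h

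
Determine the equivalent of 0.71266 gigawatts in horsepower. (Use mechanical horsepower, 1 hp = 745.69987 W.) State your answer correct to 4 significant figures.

955700 horsepower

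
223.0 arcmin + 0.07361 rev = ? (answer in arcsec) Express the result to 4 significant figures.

108800 arcsec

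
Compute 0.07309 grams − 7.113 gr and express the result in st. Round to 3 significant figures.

-6.11 × 10^-5 stone

0.07309 g = 1.15097 × 10^-5 st and 7.113 gr = 7.25816 × 10^-5 st.
1.15097 × 10^-5 − 7.25816 × 10^-5 ≈ -6.11 × 10^-5 st.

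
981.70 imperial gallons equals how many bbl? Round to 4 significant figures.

28.07 oil barrels

1 imperial gallon = 0.0285940 bbl.
981.70 × 0.0285940 ≈ 28.07 bbl.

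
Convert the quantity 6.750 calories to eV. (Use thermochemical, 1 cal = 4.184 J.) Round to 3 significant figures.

1.76e+20 eV

1 cal = 2.61145e+19 eV.
Thus 6.750 × 2.61145e+19 ≈ 1.76e+20 eV.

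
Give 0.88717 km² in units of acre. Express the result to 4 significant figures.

1 km² = 247.105 acres.
Thus 0.88717 × 247.105 ≈ 219.2 acre.

219.2 acre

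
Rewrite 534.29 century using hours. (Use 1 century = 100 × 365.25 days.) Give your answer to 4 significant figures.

1 century = 876600 h.
Thus 534.29 × 876600 ≈ 4.684 × 10^8 h.

4.684 × 10^8 h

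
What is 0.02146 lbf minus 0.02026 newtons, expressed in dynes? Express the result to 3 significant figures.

7520 dynes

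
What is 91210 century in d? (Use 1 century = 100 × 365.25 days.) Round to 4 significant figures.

1 century = 36525.0 days.
Then 91210 × 36525.0 ≈ 3.331e+9 d.

3.331e+9 d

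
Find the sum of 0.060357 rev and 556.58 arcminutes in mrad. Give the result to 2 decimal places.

541.14 mrad

0.060357 rev = 379.234 mrad and 556.58 arcmin = 161.903 mrad.
379.234 + 161.903 ≈ 541.14 mrad.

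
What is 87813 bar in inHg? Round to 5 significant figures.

2.5931e+6 inches of mercury

1 bar = 29.5300 inHg.
Then 87813 × 29.5300 ≈ 2.5931e+6 inHg.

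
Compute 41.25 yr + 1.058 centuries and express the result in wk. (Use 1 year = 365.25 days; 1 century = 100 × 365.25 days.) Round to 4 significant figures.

7673 weeks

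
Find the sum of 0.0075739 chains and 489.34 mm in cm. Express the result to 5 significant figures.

64.170 cm

0.0075739 chain = 15.2363 cm and 489.34 mm = 48.9340 cm.
15.2363 + 48.9340 ≈ 64.170 cm.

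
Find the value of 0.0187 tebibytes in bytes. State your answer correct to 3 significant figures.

2.06 × 10^10 bytes

1 TiB = 1.09951 × 10^12 bytes.
Thus 0.0187 × 1.09951 × 10^12 ≈ 2.06 × 10^10 B.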